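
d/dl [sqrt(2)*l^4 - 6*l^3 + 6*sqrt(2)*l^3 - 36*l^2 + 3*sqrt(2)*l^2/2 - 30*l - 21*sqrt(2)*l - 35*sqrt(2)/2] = 4*sqrt(2)*l^3 - 18*l^2 + 18*sqrt(2)*l^2 - 72*l + 3*sqrt(2)*l - 30 - 21*sqrt(2)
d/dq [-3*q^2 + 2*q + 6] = 2 - 6*q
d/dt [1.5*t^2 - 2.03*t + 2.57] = 3.0*t - 2.03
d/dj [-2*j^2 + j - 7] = 1 - 4*j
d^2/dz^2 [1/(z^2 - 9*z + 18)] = 2*(-z^2 + 9*z + (2*z - 9)^2 - 18)/(z^2 - 9*z + 18)^3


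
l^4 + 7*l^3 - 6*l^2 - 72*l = l*(l - 3)*(l + 4)*(l + 6)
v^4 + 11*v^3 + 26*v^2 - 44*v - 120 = (v - 2)*(v + 2)*(v + 5)*(v + 6)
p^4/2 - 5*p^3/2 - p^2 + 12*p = p*(p/2 + 1)*(p - 4)*(p - 3)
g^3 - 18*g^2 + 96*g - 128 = (g - 8)^2*(g - 2)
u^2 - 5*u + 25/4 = (u - 5/2)^2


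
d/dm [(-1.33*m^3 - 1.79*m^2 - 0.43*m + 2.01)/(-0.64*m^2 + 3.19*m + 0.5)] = (0.8512*m^4 - 8.4854*m^3 - 7.9803*m^2 + 0.7828*m - 6.6269)/(0.4096*m^4 - 4.0832*m^3 + 9.5361*m^2 + 3.19*m + 0.25)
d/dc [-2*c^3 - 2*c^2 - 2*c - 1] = -6*c^2 - 4*c - 2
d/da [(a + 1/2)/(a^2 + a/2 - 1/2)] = (4*a^2 + 2*a - (2*a + 1)*(4*a + 1) - 2)/(2*a^2 + a - 1)^2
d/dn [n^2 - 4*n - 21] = 2*n - 4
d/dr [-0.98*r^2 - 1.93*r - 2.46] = -1.96*r - 1.93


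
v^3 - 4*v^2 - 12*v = v*(v - 6)*(v + 2)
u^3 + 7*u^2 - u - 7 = (u - 1)*(u + 1)*(u + 7)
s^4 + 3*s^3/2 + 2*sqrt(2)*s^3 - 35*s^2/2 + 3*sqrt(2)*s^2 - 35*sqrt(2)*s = s*(s - 7/2)*(s + 5)*(s + 2*sqrt(2))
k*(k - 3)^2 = k^3 - 6*k^2 + 9*k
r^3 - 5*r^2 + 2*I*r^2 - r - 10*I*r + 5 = (r - 5)*(r + I)^2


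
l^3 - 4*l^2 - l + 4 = (l - 4)*(l - 1)*(l + 1)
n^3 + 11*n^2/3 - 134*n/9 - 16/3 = (n - 8/3)*(n + 1/3)*(n + 6)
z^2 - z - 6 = (z - 3)*(z + 2)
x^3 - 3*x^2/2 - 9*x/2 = x*(x - 3)*(x + 3/2)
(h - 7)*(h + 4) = h^2 - 3*h - 28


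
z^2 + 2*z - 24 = (z - 4)*(z + 6)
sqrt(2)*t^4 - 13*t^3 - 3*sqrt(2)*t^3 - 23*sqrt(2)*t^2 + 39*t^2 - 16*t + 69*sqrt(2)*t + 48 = (t - 3)*(t - 8*sqrt(2))*(t + sqrt(2))*(sqrt(2)*t + 1)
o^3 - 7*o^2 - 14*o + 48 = (o - 8)*(o - 2)*(o + 3)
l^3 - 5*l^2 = l^2*(l - 5)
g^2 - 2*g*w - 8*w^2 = (g - 4*w)*(g + 2*w)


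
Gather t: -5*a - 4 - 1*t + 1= -5*a - t - 3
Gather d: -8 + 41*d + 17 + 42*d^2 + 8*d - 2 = 42*d^2 + 49*d + 7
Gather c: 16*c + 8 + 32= 16*c + 40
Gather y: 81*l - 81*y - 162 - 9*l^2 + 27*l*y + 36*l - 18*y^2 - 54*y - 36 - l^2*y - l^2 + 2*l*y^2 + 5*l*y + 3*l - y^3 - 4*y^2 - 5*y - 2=-10*l^2 + 120*l - y^3 + y^2*(2*l - 22) + y*(-l^2 + 32*l - 140) - 200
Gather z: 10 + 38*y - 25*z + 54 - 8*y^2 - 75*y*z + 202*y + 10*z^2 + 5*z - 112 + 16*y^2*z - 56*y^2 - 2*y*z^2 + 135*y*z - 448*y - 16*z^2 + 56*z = -64*y^2 - 208*y + z^2*(-2*y - 6) + z*(16*y^2 + 60*y + 36) - 48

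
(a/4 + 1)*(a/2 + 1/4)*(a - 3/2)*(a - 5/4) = a^4/8 + 7*a^3/32 - 17*a^2/16 + 47*a/128 + 15/32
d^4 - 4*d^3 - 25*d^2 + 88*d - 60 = (d - 6)*(d - 2)*(d - 1)*(d + 5)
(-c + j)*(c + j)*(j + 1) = -c^2*j - c^2 + j^3 + j^2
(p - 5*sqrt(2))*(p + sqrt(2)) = p^2 - 4*sqrt(2)*p - 10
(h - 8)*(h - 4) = h^2 - 12*h + 32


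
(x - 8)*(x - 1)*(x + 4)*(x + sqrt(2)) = x^4 - 5*x^3 + sqrt(2)*x^3 - 28*x^2 - 5*sqrt(2)*x^2 - 28*sqrt(2)*x + 32*x + 32*sqrt(2)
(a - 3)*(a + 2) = a^2 - a - 6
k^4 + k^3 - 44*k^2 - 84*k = k*(k - 7)*(k + 2)*(k + 6)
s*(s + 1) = s^2 + s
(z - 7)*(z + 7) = z^2 - 49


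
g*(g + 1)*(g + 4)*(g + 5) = g^4 + 10*g^3 + 29*g^2 + 20*g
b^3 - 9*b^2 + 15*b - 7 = (b - 7)*(b - 1)^2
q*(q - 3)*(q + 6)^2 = q^4 + 9*q^3 - 108*q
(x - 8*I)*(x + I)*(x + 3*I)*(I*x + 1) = I*x^4 + 5*x^3 + 25*I*x^2 + 5*x + 24*I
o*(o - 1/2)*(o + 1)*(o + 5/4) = o^4 + 7*o^3/4 + o^2/8 - 5*o/8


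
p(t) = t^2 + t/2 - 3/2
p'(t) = 2*t + 1/2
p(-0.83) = -1.23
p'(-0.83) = -1.16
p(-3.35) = 8.05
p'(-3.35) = -6.20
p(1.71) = 2.28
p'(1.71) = 3.92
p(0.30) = -1.26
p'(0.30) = 1.10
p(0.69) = -0.68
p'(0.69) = 1.88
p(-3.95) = 12.13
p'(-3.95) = -7.40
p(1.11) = 0.29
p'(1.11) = 2.72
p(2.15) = 4.20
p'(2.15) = 4.80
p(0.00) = -1.50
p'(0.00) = 0.50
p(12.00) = 148.50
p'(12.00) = 24.50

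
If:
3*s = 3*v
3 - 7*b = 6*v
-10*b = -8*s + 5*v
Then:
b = 1/9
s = 10/27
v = 10/27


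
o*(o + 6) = o^2 + 6*o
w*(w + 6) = w^2 + 6*w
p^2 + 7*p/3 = p*(p + 7/3)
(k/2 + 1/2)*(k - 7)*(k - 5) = k^3/2 - 11*k^2/2 + 23*k/2 + 35/2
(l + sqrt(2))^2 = l^2 + 2*sqrt(2)*l + 2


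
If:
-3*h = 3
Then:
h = -1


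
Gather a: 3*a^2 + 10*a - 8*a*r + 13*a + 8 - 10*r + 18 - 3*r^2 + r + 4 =3*a^2 + a*(23 - 8*r) - 3*r^2 - 9*r + 30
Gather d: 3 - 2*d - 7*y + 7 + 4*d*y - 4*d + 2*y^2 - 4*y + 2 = d*(4*y - 6) + 2*y^2 - 11*y + 12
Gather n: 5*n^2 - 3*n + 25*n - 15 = 5*n^2 + 22*n - 15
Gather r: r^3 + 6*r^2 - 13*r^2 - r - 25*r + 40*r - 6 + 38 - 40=r^3 - 7*r^2 + 14*r - 8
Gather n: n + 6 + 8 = n + 14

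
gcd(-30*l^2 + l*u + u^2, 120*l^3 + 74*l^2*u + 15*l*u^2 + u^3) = 6*l + u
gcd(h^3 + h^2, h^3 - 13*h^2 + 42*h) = h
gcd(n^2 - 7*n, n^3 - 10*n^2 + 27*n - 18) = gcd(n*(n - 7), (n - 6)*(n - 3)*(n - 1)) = 1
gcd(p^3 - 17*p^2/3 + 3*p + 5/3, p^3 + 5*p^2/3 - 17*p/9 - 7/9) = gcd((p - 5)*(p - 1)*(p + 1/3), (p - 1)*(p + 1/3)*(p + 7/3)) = p^2 - 2*p/3 - 1/3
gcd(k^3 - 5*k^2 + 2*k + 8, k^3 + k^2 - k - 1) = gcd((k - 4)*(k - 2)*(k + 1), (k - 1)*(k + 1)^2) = k + 1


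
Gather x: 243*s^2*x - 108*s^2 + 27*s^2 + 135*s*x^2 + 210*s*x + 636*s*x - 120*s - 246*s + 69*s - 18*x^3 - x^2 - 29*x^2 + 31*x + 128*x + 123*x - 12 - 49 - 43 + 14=-81*s^2 - 297*s - 18*x^3 + x^2*(135*s - 30) + x*(243*s^2 + 846*s + 282) - 90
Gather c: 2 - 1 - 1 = 0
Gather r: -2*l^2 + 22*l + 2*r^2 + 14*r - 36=-2*l^2 + 22*l + 2*r^2 + 14*r - 36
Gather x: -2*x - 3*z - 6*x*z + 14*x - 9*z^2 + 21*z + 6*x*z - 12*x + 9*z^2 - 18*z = 0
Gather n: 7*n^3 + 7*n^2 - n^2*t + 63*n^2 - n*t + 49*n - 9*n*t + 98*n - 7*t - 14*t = 7*n^3 + n^2*(70 - t) + n*(147 - 10*t) - 21*t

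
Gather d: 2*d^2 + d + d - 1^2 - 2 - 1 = 2*d^2 + 2*d - 4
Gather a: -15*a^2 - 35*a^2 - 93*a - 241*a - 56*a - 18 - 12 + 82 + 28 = -50*a^2 - 390*a + 80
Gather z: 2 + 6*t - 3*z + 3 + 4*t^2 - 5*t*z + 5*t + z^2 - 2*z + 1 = 4*t^2 + 11*t + z^2 + z*(-5*t - 5) + 6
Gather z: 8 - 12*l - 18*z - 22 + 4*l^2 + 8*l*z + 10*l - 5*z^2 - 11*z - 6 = 4*l^2 - 2*l - 5*z^2 + z*(8*l - 29) - 20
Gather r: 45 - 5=40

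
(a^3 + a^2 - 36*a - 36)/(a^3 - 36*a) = (a + 1)/a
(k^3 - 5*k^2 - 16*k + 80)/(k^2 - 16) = k - 5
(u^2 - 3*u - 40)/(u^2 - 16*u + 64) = (u + 5)/(u - 8)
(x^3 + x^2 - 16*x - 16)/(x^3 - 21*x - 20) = (x - 4)/(x - 5)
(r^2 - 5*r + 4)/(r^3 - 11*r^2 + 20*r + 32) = (r - 1)/(r^2 - 7*r - 8)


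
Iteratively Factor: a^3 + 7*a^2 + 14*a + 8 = (a + 4)*(a^2 + 3*a + 2) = (a + 2)*(a + 4)*(a + 1)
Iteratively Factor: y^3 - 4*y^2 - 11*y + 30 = (y - 5)*(y^2 + y - 6) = (y - 5)*(y - 2)*(y + 3)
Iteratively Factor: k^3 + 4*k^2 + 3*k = (k + 1)*(k^2 + 3*k) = (k + 1)*(k + 3)*(k)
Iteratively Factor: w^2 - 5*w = (w)*(w - 5)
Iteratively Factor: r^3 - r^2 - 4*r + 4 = (r - 2)*(r^2 + r - 2) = (r - 2)*(r + 2)*(r - 1)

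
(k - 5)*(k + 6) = k^2 + k - 30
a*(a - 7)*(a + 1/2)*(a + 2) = a^4 - 9*a^3/2 - 33*a^2/2 - 7*a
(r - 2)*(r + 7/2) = r^2 + 3*r/2 - 7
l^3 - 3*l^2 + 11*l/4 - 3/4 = (l - 3/2)*(l - 1)*(l - 1/2)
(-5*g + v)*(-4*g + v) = 20*g^2 - 9*g*v + v^2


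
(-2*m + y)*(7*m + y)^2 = -98*m^3 + 21*m^2*y + 12*m*y^2 + y^3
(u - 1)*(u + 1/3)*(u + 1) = u^3 + u^2/3 - u - 1/3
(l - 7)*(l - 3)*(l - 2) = l^3 - 12*l^2 + 41*l - 42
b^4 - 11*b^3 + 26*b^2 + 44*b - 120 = (b - 6)*(b - 5)*(b - 2)*(b + 2)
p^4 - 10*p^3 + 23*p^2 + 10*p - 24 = (p - 6)*(p - 4)*(p - 1)*(p + 1)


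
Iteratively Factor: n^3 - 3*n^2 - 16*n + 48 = (n + 4)*(n^2 - 7*n + 12) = (n - 3)*(n + 4)*(n - 4)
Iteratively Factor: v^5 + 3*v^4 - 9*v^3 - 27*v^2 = (v - 3)*(v^4 + 6*v^3 + 9*v^2) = (v - 3)*(v + 3)*(v^3 + 3*v^2) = v*(v - 3)*(v + 3)*(v^2 + 3*v) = v^2*(v - 3)*(v + 3)*(v + 3)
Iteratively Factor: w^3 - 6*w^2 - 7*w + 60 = (w + 3)*(w^2 - 9*w + 20) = (w - 5)*(w + 3)*(w - 4)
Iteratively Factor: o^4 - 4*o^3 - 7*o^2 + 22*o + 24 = (o - 4)*(o^3 - 7*o - 6) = (o - 4)*(o - 3)*(o^2 + 3*o + 2) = (o - 4)*(o - 3)*(o + 1)*(o + 2)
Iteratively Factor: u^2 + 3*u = (u + 3)*(u)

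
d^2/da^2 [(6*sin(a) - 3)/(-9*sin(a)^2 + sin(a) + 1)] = 9*(486*sin(a)^5 - 102*sin(a)^4 + 149*sin(a)^2 - 1481*sin(a)/4 + 603*sin(3*a)/4 - 27*sin(5*a) + 8)/(9*sin(a)^2 - sin(a) - 1)^3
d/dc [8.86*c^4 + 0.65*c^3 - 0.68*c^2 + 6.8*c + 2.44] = 35.44*c^3 + 1.95*c^2 - 1.36*c + 6.8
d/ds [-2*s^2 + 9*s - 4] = 9 - 4*s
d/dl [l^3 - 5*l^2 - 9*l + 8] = 3*l^2 - 10*l - 9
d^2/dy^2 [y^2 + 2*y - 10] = 2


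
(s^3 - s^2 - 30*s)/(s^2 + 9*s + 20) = s*(s - 6)/(s + 4)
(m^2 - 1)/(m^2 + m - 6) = (m^2 - 1)/(m^2 + m - 6)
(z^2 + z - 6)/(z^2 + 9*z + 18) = (z - 2)/(z + 6)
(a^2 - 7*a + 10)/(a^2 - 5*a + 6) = (a - 5)/(a - 3)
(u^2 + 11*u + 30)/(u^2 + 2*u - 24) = (u + 5)/(u - 4)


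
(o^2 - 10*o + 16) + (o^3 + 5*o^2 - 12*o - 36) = o^3 + 6*o^2 - 22*o - 20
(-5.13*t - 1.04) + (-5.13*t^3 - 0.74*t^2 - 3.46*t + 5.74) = -5.13*t^3 - 0.74*t^2 - 8.59*t + 4.7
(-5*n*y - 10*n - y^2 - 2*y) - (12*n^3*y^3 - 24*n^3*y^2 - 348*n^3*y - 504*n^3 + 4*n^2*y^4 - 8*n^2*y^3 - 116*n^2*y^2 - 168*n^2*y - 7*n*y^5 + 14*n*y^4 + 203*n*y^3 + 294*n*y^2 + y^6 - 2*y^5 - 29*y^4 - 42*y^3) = -12*n^3*y^3 + 24*n^3*y^2 + 348*n^3*y + 504*n^3 - 4*n^2*y^4 + 8*n^2*y^3 + 116*n^2*y^2 + 168*n^2*y + 7*n*y^5 - 14*n*y^4 - 203*n*y^3 - 294*n*y^2 - 5*n*y - 10*n - y^6 + 2*y^5 + 29*y^4 + 42*y^3 - y^2 - 2*y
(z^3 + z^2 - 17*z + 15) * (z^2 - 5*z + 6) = z^5 - 4*z^4 - 16*z^3 + 106*z^2 - 177*z + 90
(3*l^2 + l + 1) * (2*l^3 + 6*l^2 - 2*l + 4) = 6*l^5 + 20*l^4 + 2*l^3 + 16*l^2 + 2*l + 4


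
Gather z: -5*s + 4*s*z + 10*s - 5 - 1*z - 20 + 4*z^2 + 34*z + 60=5*s + 4*z^2 + z*(4*s + 33) + 35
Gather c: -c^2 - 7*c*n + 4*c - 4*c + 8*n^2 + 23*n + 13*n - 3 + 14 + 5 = -c^2 - 7*c*n + 8*n^2 + 36*n + 16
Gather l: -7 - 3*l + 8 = 1 - 3*l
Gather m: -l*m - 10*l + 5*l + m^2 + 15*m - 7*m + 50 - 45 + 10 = -5*l + m^2 + m*(8 - l) + 15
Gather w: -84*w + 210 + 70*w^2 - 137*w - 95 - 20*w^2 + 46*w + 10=50*w^2 - 175*w + 125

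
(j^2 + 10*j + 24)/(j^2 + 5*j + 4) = (j + 6)/(j + 1)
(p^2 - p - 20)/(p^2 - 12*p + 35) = (p + 4)/(p - 7)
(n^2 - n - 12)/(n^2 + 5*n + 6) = (n - 4)/(n + 2)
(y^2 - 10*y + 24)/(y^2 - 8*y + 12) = (y - 4)/(y - 2)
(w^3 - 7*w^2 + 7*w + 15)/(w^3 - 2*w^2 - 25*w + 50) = (w^2 - 2*w - 3)/(w^2 + 3*w - 10)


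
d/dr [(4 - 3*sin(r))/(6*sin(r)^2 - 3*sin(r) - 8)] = 6*(3*sin(r)^2 - 8*sin(r) + 6)*cos(r)/(6*sin(r)^2 - 3*sin(r) - 8)^2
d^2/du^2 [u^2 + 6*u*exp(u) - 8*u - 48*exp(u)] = 6*u*exp(u) - 36*exp(u) + 2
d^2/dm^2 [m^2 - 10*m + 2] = 2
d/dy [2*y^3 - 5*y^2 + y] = 6*y^2 - 10*y + 1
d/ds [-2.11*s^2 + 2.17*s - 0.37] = 2.17 - 4.22*s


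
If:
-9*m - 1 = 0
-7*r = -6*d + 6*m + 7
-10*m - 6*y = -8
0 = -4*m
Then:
No Solution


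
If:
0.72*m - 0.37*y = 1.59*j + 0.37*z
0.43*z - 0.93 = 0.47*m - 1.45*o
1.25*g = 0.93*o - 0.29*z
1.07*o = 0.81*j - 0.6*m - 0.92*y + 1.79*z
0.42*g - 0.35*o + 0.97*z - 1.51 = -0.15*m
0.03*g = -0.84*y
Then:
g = 0.64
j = 1.09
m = 3.04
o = 1.25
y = -0.02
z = 1.26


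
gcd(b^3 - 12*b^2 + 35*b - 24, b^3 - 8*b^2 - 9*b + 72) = b^2 - 11*b + 24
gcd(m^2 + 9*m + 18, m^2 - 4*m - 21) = m + 3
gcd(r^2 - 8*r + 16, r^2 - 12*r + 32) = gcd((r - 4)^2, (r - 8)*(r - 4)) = r - 4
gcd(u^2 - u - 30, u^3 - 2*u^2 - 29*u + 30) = u^2 - u - 30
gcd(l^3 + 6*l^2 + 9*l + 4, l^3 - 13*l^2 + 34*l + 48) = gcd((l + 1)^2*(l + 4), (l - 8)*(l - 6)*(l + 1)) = l + 1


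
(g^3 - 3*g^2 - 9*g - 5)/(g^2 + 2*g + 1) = g - 5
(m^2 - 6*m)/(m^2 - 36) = m/(m + 6)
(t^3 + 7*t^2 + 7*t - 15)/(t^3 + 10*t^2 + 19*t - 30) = (t + 3)/(t + 6)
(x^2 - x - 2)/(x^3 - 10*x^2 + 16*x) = (x + 1)/(x*(x - 8))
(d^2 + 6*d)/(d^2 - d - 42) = d/(d - 7)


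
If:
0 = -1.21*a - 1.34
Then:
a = -1.11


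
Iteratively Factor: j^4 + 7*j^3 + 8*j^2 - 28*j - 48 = (j + 2)*(j^3 + 5*j^2 - 2*j - 24) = (j + 2)*(j + 4)*(j^2 + j - 6) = (j - 2)*(j + 2)*(j + 4)*(j + 3)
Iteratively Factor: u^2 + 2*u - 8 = (u - 2)*(u + 4)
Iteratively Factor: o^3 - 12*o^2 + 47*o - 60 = (o - 5)*(o^2 - 7*o + 12) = (o - 5)*(o - 4)*(o - 3)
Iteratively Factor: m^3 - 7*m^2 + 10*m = (m - 5)*(m^2 - 2*m) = m*(m - 5)*(m - 2)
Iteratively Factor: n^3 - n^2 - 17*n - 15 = (n + 3)*(n^2 - 4*n - 5) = (n + 1)*(n + 3)*(n - 5)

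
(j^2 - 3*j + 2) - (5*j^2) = -4*j^2 - 3*j + 2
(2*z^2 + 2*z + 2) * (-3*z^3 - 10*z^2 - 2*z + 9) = -6*z^5 - 26*z^4 - 30*z^3 - 6*z^2 + 14*z + 18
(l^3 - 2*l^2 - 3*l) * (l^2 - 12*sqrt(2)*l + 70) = l^5 - 12*sqrt(2)*l^4 - 2*l^4 + 24*sqrt(2)*l^3 + 67*l^3 - 140*l^2 + 36*sqrt(2)*l^2 - 210*l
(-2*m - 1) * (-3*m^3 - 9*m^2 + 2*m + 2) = 6*m^4 + 21*m^3 + 5*m^2 - 6*m - 2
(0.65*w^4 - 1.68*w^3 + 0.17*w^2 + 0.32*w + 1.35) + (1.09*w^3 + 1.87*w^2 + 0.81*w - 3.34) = 0.65*w^4 - 0.59*w^3 + 2.04*w^2 + 1.13*w - 1.99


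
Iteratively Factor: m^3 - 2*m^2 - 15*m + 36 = (m + 4)*(m^2 - 6*m + 9) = (m - 3)*(m + 4)*(m - 3)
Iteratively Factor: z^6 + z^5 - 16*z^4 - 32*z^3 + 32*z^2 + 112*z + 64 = (z - 2)*(z^5 + 3*z^4 - 10*z^3 - 52*z^2 - 72*z - 32) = (z - 2)*(z + 1)*(z^4 + 2*z^3 - 12*z^2 - 40*z - 32) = (z - 2)*(z + 1)*(z + 2)*(z^3 - 12*z - 16) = (z - 4)*(z - 2)*(z + 1)*(z + 2)*(z^2 + 4*z + 4) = (z - 4)*(z - 2)*(z + 1)*(z + 2)^2*(z + 2)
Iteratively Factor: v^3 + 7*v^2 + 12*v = (v)*(v^2 + 7*v + 12) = v*(v + 4)*(v + 3)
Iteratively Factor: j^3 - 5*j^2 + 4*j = (j - 4)*(j^2 - j) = j*(j - 4)*(j - 1)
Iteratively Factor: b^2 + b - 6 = (b + 3)*(b - 2)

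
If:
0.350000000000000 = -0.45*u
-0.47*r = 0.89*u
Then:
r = 1.47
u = -0.78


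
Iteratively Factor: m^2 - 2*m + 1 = (m - 1)*(m - 1)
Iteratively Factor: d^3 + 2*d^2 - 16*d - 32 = (d + 2)*(d^2 - 16) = (d + 2)*(d + 4)*(d - 4)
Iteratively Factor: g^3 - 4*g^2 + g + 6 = (g - 3)*(g^2 - g - 2) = (g - 3)*(g + 1)*(g - 2)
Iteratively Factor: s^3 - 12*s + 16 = (s - 2)*(s^2 + 2*s - 8) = (s - 2)*(s + 4)*(s - 2)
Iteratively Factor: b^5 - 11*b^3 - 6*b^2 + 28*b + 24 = (b + 2)*(b^4 - 2*b^3 - 7*b^2 + 8*b + 12) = (b - 2)*(b + 2)*(b^3 - 7*b - 6) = (b - 3)*(b - 2)*(b + 2)*(b^2 + 3*b + 2) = (b - 3)*(b - 2)*(b + 1)*(b + 2)*(b + 2)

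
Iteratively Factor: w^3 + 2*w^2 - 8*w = (w)*(w^2 + 2*w - 8) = w*(w + 4)*(w - 2)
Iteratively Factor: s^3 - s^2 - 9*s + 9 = (s + 3)*(s^2 - 4*s + 3) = (s - 3)*(s + 3)*(s - 1)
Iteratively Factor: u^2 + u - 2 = (u - 1)*(u + 2)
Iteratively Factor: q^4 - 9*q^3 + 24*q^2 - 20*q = (q - 5)*(q^3 - 4*q^2 + 4*q) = (q - 5)*(q - 2)*(q^2 - 2*q) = (q - 5)*(q - 2)^2*(q)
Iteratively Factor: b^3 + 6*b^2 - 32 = (b + 4)*(b^2 + 2*b - 8) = (b + 4)^2*(b - 2)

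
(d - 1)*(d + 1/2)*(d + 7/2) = d^3 + 3*d^2 - 9*d/4 - 7/4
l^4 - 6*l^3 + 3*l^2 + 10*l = l*(l - 5)*(l - 2)*(l + 1)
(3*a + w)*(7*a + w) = 21*a^2 + 10*a*w + w^2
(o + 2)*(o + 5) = o^2 + 7*o + 10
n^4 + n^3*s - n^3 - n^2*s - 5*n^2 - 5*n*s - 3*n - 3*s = (n - 3)*(n + 1)^2*(n + s)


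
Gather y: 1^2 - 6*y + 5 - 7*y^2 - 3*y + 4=-7*y^2 - 9*y + 10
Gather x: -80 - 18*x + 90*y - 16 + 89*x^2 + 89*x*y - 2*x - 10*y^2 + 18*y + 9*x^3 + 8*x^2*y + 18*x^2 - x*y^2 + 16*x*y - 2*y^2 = 9*x^3 + x^2*(8*y + 107) + x*(-y^2 + 105*y - 20) - 12*y^2 + 108*y - 96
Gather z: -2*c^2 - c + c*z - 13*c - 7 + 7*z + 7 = -2*c^2 - 14*c + z*(c + 7)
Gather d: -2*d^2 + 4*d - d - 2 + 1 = -2*d^2 + 3*d - 1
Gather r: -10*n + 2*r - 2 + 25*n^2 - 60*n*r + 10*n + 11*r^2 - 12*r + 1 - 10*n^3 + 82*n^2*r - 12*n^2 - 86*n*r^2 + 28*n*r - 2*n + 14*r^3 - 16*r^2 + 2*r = -10*n^3 + 13*n^2 - 2*n + 14*r^3 + r^2*(-86*n - 5) + r*(82*n^2 - 32*n - 8) - 1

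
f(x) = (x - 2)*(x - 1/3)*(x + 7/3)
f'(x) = (x - 2)*(x - 1/3) + (x - 2)*(x + 7/3) + (x - 1/3)*(x + 7/3)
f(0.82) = -1.81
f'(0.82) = -2.76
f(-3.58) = -27.22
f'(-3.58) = 33.67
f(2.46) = 4.69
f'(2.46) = 13.38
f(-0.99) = 5.32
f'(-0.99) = -1.84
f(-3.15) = -14.65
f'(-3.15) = 24.99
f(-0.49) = 3.78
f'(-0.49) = -4.06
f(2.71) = 8.51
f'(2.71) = 17.25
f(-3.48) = -23.96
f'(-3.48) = 31.55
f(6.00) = 188.89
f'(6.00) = 103.22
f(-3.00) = -11.11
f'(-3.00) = 22.22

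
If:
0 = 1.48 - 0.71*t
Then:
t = 2.08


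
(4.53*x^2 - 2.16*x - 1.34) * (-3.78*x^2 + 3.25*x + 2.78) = -17.1234*x^4 + 22.8873*x^3 + 10.6386*x^2 - 10.3598*x - 3.7252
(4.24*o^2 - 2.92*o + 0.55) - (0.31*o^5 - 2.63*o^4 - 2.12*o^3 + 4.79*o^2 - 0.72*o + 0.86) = -0.31*o^5 + 2.63*o^4 + 2.12*o^3 - 0.55*o^2 - 2.2*o - 0.31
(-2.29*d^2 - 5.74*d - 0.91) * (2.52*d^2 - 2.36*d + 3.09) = -5.7708*d^4 - 9.0604*d^3 + 4.1771*d^2 - 15.589*d - 2.8119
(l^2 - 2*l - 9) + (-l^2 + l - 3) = -l - 12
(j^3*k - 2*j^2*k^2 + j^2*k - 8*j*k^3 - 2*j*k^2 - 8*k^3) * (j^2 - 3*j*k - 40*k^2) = j^5*k - 5*j^4*k^2 + j^4*k - 42*j^3*k^3 - 5*j^3*k^2 + 104*j^2*k^4 - 42*j^2*k^3 + 320*j*k^5 + 104*j*k^4 + 320*k^5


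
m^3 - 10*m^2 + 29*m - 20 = (m - 5)*(m - 4)*(m - 1)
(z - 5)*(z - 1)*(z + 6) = z^3 - 31*z + 30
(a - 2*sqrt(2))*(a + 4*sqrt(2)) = a^2 + 2*sqrt(2)*a - 16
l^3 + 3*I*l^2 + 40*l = l*(l - 5*I)*(l + 8*I)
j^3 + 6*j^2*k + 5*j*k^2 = j*(j + k)*(j + 5*k)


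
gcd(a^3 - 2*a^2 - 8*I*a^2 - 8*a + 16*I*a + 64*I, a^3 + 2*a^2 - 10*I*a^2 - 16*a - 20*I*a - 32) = a^2 + a*(2 - 8*I) - 16*I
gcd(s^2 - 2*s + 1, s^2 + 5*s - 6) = s - 1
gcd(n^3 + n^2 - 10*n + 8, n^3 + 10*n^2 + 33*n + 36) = n + 4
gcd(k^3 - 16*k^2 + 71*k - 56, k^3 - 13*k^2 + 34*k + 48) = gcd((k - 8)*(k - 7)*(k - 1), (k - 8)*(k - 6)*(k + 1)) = k - 8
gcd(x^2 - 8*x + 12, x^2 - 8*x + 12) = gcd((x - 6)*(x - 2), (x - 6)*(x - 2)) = x^2 - 8*x + 12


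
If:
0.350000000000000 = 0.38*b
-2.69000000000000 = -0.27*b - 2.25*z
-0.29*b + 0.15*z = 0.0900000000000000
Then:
No Solution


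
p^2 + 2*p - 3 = (p - 1)*(p + 3)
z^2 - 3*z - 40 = (z - 8)*(z + 5)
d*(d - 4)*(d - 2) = d^3 - 6*d^2 + 8*d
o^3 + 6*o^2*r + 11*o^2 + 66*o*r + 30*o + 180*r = (o + 5)*(o + 6)*(o + 6*r)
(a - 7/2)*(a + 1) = a^2 - 5*a/2 - 7/2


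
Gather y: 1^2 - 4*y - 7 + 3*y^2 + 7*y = 3*y^2 + 3*y - 6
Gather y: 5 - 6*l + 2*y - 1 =-6*l + 2*y + 4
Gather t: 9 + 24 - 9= 24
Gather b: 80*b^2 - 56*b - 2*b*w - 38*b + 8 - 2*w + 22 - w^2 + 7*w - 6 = 80*b^2 + b*(-2*w - 94) - w^2 + 5*w + 24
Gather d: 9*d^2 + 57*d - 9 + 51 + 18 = 9*d^2 + 57*d + 60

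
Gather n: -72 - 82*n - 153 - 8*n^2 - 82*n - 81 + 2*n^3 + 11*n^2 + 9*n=2*n^3 + 3*n^2 - 155*n - 306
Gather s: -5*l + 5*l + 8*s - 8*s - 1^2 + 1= 0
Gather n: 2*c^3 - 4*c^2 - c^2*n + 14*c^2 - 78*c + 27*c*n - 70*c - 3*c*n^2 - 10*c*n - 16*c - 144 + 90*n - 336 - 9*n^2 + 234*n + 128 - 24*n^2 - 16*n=2*c^3 + 10*c^2 - 164*c + n^2*(-3*c - 33) + n*(-c^2 + 17*c + 308) - 352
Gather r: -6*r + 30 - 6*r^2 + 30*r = -6*r^2 + 24*r + 30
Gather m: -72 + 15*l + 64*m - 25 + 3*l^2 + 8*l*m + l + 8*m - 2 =3*l^2 + 16*l + m*(8*l + 72) - 99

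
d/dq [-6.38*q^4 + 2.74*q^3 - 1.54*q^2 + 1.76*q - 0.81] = -25.52*q^3 + 8.22*q^2 - 3.08*q + 1.76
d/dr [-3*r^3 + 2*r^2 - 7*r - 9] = -9*r^2 + 4*r - 7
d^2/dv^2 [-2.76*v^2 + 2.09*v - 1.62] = -5.52000000000000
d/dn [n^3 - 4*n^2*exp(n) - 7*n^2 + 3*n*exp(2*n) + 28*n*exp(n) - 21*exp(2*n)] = -4*n^2*exp(n) + 3*n^2 + 6*n*exp(2*n) + 20*n*exp(n) - 14*n - 39*exp(2*n) + 28*exp(n)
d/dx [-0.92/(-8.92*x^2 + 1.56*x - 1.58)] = (1.4352 - 16.4128*x)/(8.92*x^2 - 1.56*x + 1.58)^2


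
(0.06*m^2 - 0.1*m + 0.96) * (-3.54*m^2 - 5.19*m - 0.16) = -0.2124*m^4 + 0.0426*m^3 - 2.889*m^2 - 4.9664*m - 0.1536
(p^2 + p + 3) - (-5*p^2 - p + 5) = 6*p^2 + 2*p - 2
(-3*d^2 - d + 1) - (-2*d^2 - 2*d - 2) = -d^2 + d + 3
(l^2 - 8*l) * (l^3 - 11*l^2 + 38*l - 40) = l^5 - 19*l^4 + 126*l^3 - 344*l^2 + 320*l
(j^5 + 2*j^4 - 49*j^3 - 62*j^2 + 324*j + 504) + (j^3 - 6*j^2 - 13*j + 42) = j^5 + 2*j^4 - 48*j^3 - 68*j^2 + 311*j + 546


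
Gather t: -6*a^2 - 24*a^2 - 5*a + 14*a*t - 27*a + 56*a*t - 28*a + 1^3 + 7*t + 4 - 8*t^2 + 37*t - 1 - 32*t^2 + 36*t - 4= -30*a^2 - 60*a - 40*t^2 + t*(70*a + 80)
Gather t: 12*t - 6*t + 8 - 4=6*t + 4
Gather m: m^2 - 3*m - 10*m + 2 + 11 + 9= m^2 - 13*m + 22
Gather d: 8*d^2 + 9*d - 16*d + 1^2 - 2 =8*d^2 - 7*d - 1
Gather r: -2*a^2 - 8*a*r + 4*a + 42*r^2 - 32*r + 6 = -2*a^2 + 4*a + 42*r^2 + r*(-8*a - 32) + 6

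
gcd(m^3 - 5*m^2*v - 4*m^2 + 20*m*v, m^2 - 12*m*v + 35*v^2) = -m + 5*v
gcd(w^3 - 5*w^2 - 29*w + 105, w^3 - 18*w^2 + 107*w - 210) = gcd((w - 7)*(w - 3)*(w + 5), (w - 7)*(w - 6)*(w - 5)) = w - 7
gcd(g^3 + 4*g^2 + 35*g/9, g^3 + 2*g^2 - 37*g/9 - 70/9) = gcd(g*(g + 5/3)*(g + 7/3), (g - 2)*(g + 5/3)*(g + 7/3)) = g^2 + 4*g + 35/9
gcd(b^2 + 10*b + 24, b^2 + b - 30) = b + 6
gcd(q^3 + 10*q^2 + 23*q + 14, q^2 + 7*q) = q + 7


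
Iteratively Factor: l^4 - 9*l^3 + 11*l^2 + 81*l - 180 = (l + 3)*(l^3 - 12*l^2 + 47*l - 60) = (l - 3)*(l + 3)*(l^2 - 9*l + 20) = (l - 5)*(l - 3)*(l + 3)*(l - 4)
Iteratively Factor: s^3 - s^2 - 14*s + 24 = (s - 3)*(s^2 + 2*s - 8) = (s - 3)*(s - 2)*(s + 4)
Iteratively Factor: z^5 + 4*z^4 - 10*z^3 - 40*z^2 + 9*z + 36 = (z + 3)*(z^4 + z^3 - 13*z^2 - z + 12) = (z - 3)*(z + 3)*(z^3 + 4*z^2 - z - 4) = (z - 3)*(z + 3)*(z + 4)*(z^2 - 1) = (z - 3)*(z - 1)*(z + 3)*(z + 4)*(z + 1)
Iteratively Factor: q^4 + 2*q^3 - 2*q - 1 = (q - 1)*(q^3 + 3*q^2 + 3*q + 1) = (q - 1)*(q + 1)*(q^2 + 2*q + 1) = (q - 1)*(q + 1)^2*(q + 1)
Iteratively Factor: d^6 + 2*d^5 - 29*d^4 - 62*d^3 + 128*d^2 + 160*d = (d - 2)*(d^5 + 4*d^4 - 21*d^3 - 104*d^2 - 80*d) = d*(d - 2)*(d^4 + 4*d^3 - 21*d^2 - 104*d - 80) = d*(d - 2)*(d + 4)*(d^3 - 21*d - 20) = d*(d - 5)*(d - 2)*(d + 4)*(d^2 + 5*d + 4) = d*(d - 5)*(d - 2)*(d + 4)^2*(d + 1)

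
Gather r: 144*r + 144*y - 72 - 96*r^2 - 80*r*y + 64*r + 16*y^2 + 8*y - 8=-96*r^2 + r*(208 - 80*y) + 16*y^2 + 152*y - 80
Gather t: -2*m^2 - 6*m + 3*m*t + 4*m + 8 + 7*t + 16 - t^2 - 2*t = -2*m^2 - 2*m - t^2 + t*(3*m + 5) + 24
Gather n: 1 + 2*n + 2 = 2*n + 3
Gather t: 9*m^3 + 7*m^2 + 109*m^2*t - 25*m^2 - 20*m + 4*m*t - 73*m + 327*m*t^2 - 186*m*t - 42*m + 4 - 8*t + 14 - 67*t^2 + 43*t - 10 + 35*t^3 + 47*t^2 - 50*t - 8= 9*m^3 - 18*m^2 - 135*m + 35*t^3 + t^2*(327*m - 20) + t*(109*m^2 - 182*m - 15)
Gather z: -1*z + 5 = 5 - z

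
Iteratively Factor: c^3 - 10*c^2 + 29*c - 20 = (c - 1)*(c^2 - 9*c + 20) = (c - 4)*(c - 1)*(c - 5)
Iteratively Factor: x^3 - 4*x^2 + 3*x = (x - 3)*(x^2 - x) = (x - 3)*(x - 1)*(x)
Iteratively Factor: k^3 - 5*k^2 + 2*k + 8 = (k - 4)*(k^2 - k - 2) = (k - 4)*(k + 1)*(k - 2)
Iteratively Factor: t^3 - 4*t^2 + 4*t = (t - 2)*(t^2 - 2*t) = t*(t - 2)*(t - 2)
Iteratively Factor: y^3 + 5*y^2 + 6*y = (y)*(y^2 + 5*y + 6) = y*(y + 3)*(y + 2)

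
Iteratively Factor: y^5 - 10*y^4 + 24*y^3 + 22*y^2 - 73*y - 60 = (y + 1)*(y^4 - 11*y^3 + 35*y^2 - 13*y - 60) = (y - 3)*(y + 1)*(y^3 - 8*y^2 + 11*y + 20) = (y - 5)*(y - 3)*(y + 1)*(y^2 - 3*y - 4) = (y - 5)*(y - 4)*(y - 3)*(y + 1)*(y + 1)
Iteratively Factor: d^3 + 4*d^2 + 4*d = (d + 2)*(d^2 + 2*d) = (d + 2)^2*(d)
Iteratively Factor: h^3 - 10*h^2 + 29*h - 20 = (h - 1)*(h^2 - 9*h + 20) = (h - 4)*(h - 1)*(h - 5)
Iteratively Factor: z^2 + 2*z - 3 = (z + 3)*(z - 1)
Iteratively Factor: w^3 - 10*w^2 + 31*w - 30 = (w - 2)*(w^2 - 8*w + 15) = (w - 5)*(w - 2)*(w - 3)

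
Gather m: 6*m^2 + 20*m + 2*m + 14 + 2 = 6*m^2 + 22*m + 16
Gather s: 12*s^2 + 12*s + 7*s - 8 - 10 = 12*s^2 + 19*s - 18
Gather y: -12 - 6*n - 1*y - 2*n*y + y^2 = -6*n + y^2 + y*(-2*n - 1) - 12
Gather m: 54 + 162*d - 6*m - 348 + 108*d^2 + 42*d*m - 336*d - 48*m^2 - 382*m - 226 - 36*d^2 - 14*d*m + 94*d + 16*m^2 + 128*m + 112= 72*d^2 - 80*d - 32*m^2 + m*(28*d - 260) - 408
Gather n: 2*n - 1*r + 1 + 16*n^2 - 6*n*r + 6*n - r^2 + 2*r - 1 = 16*n^2 + n*(8 - 6*r) - r^2 + r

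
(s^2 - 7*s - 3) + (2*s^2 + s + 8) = 3*s^2 - 6*s + 5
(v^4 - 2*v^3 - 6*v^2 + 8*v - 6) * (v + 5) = v^5 + 3*v^4 - 16*v^3 - 22*v^2 + 34*v - 30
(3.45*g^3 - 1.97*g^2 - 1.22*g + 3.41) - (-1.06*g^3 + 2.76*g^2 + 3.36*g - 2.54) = 4.51*g^3 - 4.73*g^2 - 4.58*g + 5.95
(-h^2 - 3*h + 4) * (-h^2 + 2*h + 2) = h^4 + h^3 - 12*h^2 + 2*h + 8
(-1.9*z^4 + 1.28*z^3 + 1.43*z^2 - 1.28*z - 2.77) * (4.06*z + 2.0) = -7.714*z^5 + 1.3968*z^4 + 8.3658*z^3 - 2.3368*z^2 - 13.8062*z - 5.54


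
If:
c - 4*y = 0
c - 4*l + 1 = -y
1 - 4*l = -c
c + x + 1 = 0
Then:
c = 0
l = 1/4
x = -1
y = 0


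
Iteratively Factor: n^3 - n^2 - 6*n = (n + 2)*(n^2 - 3*n) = n*(n + 2)*(n - 3)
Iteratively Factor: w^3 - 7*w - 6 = (w - 3)*(w^2 + 3*w + 2) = (w - 3)*(w + 2)*(w + 1)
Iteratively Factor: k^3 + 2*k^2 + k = (k + 1)*(k^2 + k) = k*(k + 1)*(k + 1)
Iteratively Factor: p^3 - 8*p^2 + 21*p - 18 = (p - 2)*(p^2 - 6*p + 9) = (p - 3)*(p - 2)*(p - 3)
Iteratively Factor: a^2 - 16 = (a + 4)*(a - 4)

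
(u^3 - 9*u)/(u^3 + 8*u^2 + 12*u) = (u^2 - 9)/(u^2 + 8*u + 12)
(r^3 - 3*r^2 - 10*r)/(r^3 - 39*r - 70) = r*(r - 5)/(r^2 - 2*r - 35)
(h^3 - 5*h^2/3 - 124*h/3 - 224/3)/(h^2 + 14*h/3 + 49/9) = 3*(h^2 - 4*h - 32)/(3*h + 7)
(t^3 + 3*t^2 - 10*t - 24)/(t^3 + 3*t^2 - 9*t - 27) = (t^2 + 6*t + 8)/(t^2 + 6*t + 9)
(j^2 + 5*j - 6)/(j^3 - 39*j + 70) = (j^2 + 5*j - 6)/(j^3 - 39*j + 70)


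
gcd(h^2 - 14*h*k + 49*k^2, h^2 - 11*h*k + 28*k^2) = h - 7*k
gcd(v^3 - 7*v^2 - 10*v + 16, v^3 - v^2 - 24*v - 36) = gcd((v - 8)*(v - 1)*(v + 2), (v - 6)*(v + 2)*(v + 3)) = v + 2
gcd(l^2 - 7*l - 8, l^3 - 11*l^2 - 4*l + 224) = l - 8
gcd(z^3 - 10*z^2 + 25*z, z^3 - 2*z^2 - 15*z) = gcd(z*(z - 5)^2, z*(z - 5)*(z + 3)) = z^2 - 5*z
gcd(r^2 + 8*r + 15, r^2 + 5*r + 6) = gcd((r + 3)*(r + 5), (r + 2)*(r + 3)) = r + 3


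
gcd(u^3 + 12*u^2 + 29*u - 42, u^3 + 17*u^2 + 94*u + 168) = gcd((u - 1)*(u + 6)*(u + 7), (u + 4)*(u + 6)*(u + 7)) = u^2 + 13*u + 42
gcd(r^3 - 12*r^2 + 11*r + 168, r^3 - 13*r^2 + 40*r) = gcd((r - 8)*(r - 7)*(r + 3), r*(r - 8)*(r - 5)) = r - 8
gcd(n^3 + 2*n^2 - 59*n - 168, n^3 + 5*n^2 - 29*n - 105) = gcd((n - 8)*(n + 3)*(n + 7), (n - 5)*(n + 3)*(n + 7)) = n^2 + 10*n + 21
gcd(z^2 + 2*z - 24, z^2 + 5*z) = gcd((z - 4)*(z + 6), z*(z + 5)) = 1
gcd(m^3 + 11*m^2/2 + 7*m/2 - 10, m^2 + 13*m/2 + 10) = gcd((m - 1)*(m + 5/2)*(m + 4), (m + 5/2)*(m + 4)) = m^2 + 13*m/2 + 10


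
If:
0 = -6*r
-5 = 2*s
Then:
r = 0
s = -5/2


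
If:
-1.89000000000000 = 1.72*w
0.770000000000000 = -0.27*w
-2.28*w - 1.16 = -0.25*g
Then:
No Solution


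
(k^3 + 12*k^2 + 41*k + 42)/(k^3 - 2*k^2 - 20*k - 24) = (k^2 + 10*k + 21)/(k^2 - 4*k - 12)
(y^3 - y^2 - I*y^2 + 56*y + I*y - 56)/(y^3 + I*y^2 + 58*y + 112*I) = (y - 1)/(y + 2*I)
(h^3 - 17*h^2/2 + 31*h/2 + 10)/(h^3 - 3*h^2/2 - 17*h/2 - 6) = (2*h^2 - 9*h - 5)/(2*h^2 + 5*h + 3)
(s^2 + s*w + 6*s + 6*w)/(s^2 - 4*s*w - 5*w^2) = (s + 6)/(s - 5*w)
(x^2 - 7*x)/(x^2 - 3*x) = (x - 7)/(x - 3)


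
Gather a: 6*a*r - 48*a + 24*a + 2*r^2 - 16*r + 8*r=a*(6*r - 24) + 2*r^2 - 8*r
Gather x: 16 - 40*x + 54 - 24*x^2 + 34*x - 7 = -24*x^2 - 6*x + 63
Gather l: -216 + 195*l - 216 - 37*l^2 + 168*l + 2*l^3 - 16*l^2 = 2*l^3 - 53*l^2 + 363*l - 432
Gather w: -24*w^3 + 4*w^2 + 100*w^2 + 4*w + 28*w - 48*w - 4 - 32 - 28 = -24*w^3 + 104*w^2 - 16*w - 64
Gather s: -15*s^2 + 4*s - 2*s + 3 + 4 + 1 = -15*s^2 + 2*s + 8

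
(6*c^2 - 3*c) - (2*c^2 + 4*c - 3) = 4*c^2 - 7*c + 3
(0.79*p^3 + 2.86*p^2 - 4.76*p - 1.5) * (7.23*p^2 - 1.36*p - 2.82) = 5.7117*p^5 + 19.6034*p^4 - 40.5322*p^3 - 12.4366*p^2 + 15.4632*p + 4.23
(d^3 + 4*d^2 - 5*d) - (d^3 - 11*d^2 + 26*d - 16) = 15*d^2 - 31*d + 16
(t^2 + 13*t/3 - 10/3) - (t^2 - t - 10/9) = 16*t/3 - 20/9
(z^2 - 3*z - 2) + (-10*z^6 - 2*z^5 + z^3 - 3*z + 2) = -10*z^6 - 2*z^5 + z^3 + z^2 - 6*z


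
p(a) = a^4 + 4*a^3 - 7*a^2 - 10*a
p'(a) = 4*a^3 + 12*a^2 - 14*a - 10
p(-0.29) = 2.22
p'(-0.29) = -5.03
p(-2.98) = -59.36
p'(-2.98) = 32.43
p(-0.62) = 2.70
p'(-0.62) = 2.34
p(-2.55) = -44.06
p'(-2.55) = 37.40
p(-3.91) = -73.30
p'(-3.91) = -10.91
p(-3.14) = -64.24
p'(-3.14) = 28.44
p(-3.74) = -74.11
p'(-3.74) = 0.96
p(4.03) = 371.58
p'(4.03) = 390.27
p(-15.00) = 35700.00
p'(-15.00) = -10600.00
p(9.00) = 8820.00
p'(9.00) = 3752.00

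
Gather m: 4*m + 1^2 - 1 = 4*m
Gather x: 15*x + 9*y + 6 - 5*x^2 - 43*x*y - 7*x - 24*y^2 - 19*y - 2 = -5*x^2 + x*(8 - 43*y) - 24*y^2 - 10*y + 4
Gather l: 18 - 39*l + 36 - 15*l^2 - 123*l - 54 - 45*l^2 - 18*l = -60*l^2 - 180*l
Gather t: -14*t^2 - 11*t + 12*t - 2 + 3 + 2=-14*t^2 + t + 3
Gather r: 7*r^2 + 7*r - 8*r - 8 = 7*r^2 - r - 8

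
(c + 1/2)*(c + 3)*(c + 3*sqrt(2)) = c^3 + 7*c^2/2 + 3*sqrt(2)*c^2 + 3*c/2 + 21*sqrt(2)*c/2 + 9*sqrt(2)/2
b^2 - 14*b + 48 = (b - 8)*(b - 6)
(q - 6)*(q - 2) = q^2 - 8*q + 12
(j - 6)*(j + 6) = j^2 - 36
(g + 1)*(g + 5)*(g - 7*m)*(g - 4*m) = g^4 - 11*g^3*m + 6*g^3 + 28*g^2*m^2 - 66*g^2*m + 5*g^2 + 168*g*m^2 - 55*g*m + 140*m^2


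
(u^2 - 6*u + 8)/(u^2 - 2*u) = (u - 4)/u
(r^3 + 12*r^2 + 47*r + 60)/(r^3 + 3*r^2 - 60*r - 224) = (r^2 + 8*r + 15)/(r^2 - r - 56)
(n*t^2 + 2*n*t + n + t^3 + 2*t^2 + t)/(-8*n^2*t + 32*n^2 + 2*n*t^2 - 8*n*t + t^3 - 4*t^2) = (n*t^2 + 2*n*t + n + t^3 + 2*t^2 + t)/(-8*n^2*t + 32*n^2 + 2*n*t^2 - 8*n*t + t^3 - 4*t^2)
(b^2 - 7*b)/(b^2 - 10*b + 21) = b/(b - 3)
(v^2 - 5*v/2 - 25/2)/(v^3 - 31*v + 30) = (v + 5/2)/(v^2 + 5*v - 6)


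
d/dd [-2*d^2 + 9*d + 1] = 9 - 4*d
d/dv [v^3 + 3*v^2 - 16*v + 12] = 3*v^2 + 6*v - 16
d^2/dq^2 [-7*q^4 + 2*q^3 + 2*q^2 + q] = -84*q^2 + 12*q + 4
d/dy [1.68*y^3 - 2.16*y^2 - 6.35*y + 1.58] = 5.04*y^2 - 4.32*y - 6.35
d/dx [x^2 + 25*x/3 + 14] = 2*x + 25/3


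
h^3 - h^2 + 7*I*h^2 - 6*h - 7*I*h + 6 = (h - 1)*(h + I)*(h + 6*I)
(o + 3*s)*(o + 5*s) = o^2 + 8*o*s + 15*s^2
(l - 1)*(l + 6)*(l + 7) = l^3 + 12*l^2 + 29*l - 42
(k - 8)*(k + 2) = k^2 - 6*k - 16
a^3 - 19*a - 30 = (a - 5)*(a + 2)*(a + 3)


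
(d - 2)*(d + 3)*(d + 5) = d^3 + 6*d^2 - d - 30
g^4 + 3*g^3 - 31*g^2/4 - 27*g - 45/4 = (g - 3)*(g + 1/2)*(g + 5/2)*(g + 3)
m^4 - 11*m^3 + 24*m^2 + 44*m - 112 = (m - 7)*(m - 4)*(m - 2)*(m + 2)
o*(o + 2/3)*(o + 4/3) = o^3 + 2*o^2 + 8*o/9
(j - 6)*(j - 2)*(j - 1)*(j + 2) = j^4 - 7*j^3 + 2*j^2 + 28*j - 24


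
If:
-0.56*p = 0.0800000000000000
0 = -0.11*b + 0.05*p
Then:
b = -0.06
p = -0.14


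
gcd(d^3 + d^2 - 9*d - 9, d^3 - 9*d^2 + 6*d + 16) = d + 1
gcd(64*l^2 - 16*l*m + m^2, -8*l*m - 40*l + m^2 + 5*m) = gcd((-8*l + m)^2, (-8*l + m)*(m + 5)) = 8*l - m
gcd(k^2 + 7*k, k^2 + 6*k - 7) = k + 7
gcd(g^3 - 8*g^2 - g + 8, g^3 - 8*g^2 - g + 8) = g^3 - 8*g^2 - g + 8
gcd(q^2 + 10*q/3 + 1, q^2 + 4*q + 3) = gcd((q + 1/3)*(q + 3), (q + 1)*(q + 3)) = q + 3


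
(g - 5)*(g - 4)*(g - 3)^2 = g^4 - 15*g^3 + 83*g^2 - 201*g + 180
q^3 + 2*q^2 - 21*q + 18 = (q - 3)*(q - 1)*(q + 6)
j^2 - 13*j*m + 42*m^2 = (j - 7*m)*(j - 6*m)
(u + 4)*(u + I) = u^2 + 4*u + I*u + 4*I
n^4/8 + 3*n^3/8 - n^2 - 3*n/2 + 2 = (n/4 + 1)*(n/2 + 1)*(n - 2)*(n - 1)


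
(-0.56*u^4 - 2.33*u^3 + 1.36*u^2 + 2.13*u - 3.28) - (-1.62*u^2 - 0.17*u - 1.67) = -0.56*u^4 - 2.33*u^3 + 2.98*u^2 + 2.3*u - 1.61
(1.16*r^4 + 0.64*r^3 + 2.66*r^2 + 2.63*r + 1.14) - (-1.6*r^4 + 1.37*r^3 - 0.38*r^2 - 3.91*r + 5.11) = 2.76*r^4 - 0.73*r^3 + 3.04*r^2 + 6.54*r - 3.97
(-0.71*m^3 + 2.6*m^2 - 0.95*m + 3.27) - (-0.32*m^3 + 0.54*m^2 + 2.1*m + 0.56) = -0.39*m^3 + 2.06*m^2 - 3.05*m + 2.71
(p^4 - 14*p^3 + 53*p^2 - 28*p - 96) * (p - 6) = p^5 - 20*p^4 + 137*p^3 - 346*p^2 + 72*p + 576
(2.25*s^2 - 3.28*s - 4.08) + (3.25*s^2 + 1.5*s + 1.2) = 5.5*s^2 - 1.78*s - 2.88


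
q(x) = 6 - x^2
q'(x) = -2*x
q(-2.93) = -2.58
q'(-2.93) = 5.86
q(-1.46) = 3.87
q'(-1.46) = 2.92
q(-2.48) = -0.15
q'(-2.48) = 4.96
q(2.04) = 1.84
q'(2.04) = -4.08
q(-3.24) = -4.50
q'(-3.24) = 6.48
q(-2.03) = 1.88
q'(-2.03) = 4.06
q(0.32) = 5.90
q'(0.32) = -0.64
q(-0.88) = 5.23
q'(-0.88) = 1.76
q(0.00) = 6.00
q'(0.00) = 0.00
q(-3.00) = -3.00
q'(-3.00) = 6.00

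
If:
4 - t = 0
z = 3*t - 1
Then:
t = 4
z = 11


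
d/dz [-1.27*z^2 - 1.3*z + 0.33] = -2.54*z - 1.3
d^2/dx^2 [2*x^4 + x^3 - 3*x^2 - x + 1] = 24*x^2 + 6*x - 6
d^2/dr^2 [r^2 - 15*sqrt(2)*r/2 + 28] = 2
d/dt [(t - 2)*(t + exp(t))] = t + (t - 2)*(exp(t) + 1) + exp(t)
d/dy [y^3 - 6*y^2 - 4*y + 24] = 3*y^2 - 12*y - 4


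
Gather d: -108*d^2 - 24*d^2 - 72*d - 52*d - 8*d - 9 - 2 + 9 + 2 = -132*d^2 - 132*d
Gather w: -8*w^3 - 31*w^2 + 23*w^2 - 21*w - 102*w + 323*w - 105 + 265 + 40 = -8*w^3 - 8*w^2 + 200*w + 200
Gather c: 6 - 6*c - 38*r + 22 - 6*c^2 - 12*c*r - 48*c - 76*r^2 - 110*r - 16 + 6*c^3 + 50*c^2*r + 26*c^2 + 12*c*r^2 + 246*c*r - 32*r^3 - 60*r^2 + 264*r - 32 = 6*c^3 + c^2*(50*r + 20) + c*(12*r^2 + 234*r - 54) - 32*r^3 - 136*r^2 + 116*r - 20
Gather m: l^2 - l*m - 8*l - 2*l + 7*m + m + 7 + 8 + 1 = l^2 - 10*l + m*(8 - l) + 16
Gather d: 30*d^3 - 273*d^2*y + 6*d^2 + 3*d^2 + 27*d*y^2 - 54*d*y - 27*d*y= 30*d^3 + d^2*(9 - 273*y) + d*(27*y^2 - 81*y)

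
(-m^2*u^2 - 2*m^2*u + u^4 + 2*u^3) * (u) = -m^2*u^3 - 2*m^2*u^2 + u^5 + 2*u^4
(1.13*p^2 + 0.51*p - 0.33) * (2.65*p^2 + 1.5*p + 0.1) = 2.9945*p^4 + 3.0465*p^3 + 0.00349999999999995*p^2 - 0.444*p - 0.033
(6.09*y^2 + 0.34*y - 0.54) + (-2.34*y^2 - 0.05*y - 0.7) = 3.75*y^2 + 0.29*y - 1.24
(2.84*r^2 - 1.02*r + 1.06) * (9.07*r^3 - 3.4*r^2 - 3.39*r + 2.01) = 25.7588*r^5 - 18.9074*r^4 + 3.4546*r^3 + 5.5622*r^2 - 5.6436*r + 2.1306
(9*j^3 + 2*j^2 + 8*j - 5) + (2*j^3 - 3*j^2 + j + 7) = 11*j^3 - j^2 + 9*j + 2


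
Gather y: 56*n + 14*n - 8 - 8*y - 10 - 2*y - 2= 70*n - 10*y - 20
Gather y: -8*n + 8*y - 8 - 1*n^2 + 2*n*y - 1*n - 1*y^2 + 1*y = -n^2 - 9*n - y^2 + y*(2*n + 9) - 8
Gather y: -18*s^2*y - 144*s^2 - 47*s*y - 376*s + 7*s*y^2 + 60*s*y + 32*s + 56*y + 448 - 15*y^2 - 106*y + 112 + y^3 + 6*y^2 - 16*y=-144*s^2 - 344*s + y^3 + y^2*(7*s - 9) + y*(-18*s^2 + 13*s - 66) + 560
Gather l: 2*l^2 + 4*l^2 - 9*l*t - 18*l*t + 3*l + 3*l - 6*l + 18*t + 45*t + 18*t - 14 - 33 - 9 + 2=6*l^2 - 27*l*t + 81*t - 54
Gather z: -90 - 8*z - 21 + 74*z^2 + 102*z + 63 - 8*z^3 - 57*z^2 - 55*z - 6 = -8*z^3 + 17*z^2 + 39*z - 54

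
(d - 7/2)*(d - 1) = d^2 - 9*d/2 + 7/2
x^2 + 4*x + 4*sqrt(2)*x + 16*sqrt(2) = (x + 4)*(x + 4*sqrt(2))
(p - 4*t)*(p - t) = p^2 - 5*p*t + 4*t^2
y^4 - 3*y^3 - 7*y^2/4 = y^2*(y - 7/2)*(y + 1/2)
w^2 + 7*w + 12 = (w + 3)*(w + 4)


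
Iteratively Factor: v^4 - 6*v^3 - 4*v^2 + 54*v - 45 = (v - 1)*(v^3 - 5*v^2 - 9*v + 45) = (v - 5)*(v - 1)*(v^2 - 9) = (v - 5)*(v - 1)*(v + 3)*(v - 3)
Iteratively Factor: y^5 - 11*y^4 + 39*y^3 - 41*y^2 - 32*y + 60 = (y - 5)*(y^4 - 6*y^3 + 9*y^2 + 4*y - 12) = (y - 5)*(y - 2)*(y^3 - 4*y^2 + y + 6) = (y - 5)*(y - 3)*(y - 2)*(y^2 - y - 2) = (y - 5)*(y - 3)*(y - 2)*(y + 1)*(y - 2)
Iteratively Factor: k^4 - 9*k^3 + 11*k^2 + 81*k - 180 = (k - 3)*(k^3 - 6*k^2 - 7*k + 60) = (k - 4)*(k - 3)*(k^2 - 2*k - 15) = (k - 5)*(k - 4)*(k - 3)*(k + 3)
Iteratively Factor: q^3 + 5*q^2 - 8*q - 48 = (q + 4)*(q^2 + q - 12) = (q - 3)*(q + 4)*(q + 4)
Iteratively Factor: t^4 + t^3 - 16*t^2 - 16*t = (t + 4)*(t^3 - 3*t^2 - 4*t) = (t + 1)*(t + 4)*(t^2 - 4*t) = (t - 4)*(t + 1)*(t + 4)*(t)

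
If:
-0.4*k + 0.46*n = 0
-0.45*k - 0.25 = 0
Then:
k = -0.56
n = -0.48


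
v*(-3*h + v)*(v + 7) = -3*h*v^2 - 21*h*v + v^3 + 7*v^2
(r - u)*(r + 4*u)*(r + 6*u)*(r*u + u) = r^4*u + 9*r^3*u^2 + r^3*u + 14*r^2*u^3 + 9*r^2*u^2 - 24*r*u^4 + 14*r*u^3 - 24*u^4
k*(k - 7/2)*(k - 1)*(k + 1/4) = k^4 - 17*k^3/4 + 19*k^2/8 + 7*k/8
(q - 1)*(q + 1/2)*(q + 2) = q^3 + 3*q^2/2 - 3*q/2 - 1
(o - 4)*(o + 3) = o^2 - o - 12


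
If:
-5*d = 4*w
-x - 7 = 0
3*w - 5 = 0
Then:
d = -4/3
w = 5/3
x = -7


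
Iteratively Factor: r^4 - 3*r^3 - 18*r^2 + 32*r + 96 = (r - 4)*(r^3 + r^2 - 14*r - 24) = (r - 4)*(r + 2)*(r^2 - r - 12) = (r - 4)*(r + 2)*(r + 3)*(r - 4)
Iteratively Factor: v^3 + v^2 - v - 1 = (v + 1)*(v^2 - 1) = (v + 1)^2*(v - 1)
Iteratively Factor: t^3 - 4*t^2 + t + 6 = (t + 1)*(t^2 - 5*t + 6) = (t - 3)*(t + 1)*(t - 2)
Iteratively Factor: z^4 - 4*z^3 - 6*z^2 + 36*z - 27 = (z - 3)*(z^3 - z^2 - 9*z + 9) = (z - 3)*(z - 1)*(z^2 - 9) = (z - 3)^2*(z - 1)*(z + 3)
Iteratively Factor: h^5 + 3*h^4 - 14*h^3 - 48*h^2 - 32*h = (h - 4)*(h^4 + 7*h^3 + 14*h^2 + 8*h) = (h - 4)*(h + 4)*(h^3 + 3*h^2 + 2*h) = (h - 4)*(h + 1)*(h + 4)*(h^2 + 2*h) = h*(h - 4)*(h + 1)*(h + 4)*(h + 2)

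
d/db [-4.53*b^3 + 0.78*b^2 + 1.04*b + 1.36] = -13.59*b^2 + 1.56*b + 1.04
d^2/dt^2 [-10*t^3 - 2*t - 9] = -60*t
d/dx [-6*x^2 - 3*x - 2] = -12*x - 3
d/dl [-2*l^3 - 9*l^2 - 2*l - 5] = -6*l^2 - 18*l - 2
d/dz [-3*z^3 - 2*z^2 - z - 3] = -9*z^2 - 4*z - 1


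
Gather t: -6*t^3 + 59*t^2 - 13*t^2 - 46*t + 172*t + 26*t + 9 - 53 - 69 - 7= -6*t^3 + 46*t^2 + 152*t - 120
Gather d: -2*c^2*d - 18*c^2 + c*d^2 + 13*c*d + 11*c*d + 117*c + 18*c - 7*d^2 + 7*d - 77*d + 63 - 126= -18*c^2 + 135*c + d^2*(c - 7) + d*(-2*c^2 + 24*c - 70) - 63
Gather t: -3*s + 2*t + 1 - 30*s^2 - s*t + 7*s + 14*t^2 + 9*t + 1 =-30*s^2 + 4*s + 14*t^2 + t*(11 - s) + 2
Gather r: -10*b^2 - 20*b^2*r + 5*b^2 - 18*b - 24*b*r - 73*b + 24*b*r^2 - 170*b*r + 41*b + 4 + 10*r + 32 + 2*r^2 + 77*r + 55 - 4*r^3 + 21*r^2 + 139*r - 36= -5*b^2 - 50*b - 4*r^3 + r^2*(24*b + 23) + r*(-20*b^2 - 194*b + 226) + 55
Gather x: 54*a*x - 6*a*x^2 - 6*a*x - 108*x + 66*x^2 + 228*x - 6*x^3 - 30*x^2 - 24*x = -6*x^3 + x^2*(36 - 6*a) + x*(48*a + 96)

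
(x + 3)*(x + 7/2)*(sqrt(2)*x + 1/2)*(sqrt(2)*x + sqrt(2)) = 2*x^4 + sqrt(2)*x^3/2 + 15*x^3 + 15*sqrt(2)*x^2/4 + 34*x^2 + 17*sqrt(2)*x/2 + 21*x + 21*sqrt(2)/4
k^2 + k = k*(k + 1)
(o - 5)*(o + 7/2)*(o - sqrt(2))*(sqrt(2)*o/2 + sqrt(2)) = sqrt(2)*o^4/2 - o^3 + sqrt(2)*o^3/4 - 41*sqrt(2)*o^2/4 - o^2/2 - 35*sqrt(2)*o/2 + 41*o/2 + 35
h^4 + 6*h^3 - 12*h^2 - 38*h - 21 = (h - 3)*(h + 1)^2*(h + 7)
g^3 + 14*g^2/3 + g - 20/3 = (g - 1)*(g + 5/3)*(g + 4)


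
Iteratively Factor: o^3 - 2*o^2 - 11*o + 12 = (o - 1)*(o^2 - o - 12) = (o - 4)*(o - 1)*(o + 3)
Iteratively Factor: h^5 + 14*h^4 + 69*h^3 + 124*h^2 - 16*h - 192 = (h + 3)*(h^4 + 11*h^3 + 36*h^2 + 16*h - 64) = (h + 3)*(h + 4)*(h^3 + 7*h^2 + 8*h - 16) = (h + 3)*(h + 4)^2*(h^2 + 3*h - 4) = (h - 1)*(h + 3)*(h + 4)^2*(h + 4)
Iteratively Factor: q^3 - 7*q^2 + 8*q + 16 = (q - 4)*(q^2 - 3*q - 4) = (q - 4)^2*(q + 1)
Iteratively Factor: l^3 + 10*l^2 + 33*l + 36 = (l + 3)*(l^2 + 7*l + 12) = (l + 3)*(l + 4)*(l + 3)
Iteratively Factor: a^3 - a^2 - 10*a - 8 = (a + 1)*(a^2 - 2*a - 8) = (a - 4)*(a + 1)*(a + 2)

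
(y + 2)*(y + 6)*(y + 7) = y^3 + 15*y^2 + 68*y + 84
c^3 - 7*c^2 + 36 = (c - 6)*(c - 3)*(c + 2)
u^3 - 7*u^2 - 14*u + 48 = (u - 8)*(u - 2)*(u + 3)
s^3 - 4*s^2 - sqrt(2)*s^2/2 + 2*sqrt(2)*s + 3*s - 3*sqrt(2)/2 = (s - 3)*(s - 1)*(s - sqrt(2)/2)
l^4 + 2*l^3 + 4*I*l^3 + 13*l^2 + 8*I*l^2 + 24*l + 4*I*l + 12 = (l - 2*I)*(l + 6*I)*(-I*l - I)*(I*l + I)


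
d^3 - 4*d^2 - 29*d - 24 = (d - 8)*(d + 1)*(d + 3)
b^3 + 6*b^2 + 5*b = b*(b + 1)*(b + 5)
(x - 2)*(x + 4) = x^2 + 2*x - 8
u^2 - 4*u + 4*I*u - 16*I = (u - 4)*(u + 4*I)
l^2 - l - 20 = (l - 5)*(l + 4)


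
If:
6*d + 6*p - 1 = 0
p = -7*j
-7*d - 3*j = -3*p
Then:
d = 4/73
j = -7/438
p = 49/438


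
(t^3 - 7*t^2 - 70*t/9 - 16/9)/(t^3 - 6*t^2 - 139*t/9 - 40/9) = (3*t + 2)/(3*t + 5)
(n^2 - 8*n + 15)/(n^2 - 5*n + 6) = (n - 5)/(n - 2)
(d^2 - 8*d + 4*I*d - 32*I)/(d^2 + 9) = (d^2 + 4*d*(-2 + I) - 32*I)/(d^2 + 9)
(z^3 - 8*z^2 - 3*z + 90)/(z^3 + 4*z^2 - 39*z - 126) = (z - 5)/(z + 7)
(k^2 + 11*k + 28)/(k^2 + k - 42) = (k + 4)/(k - 6)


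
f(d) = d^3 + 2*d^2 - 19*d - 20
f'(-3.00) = -4.00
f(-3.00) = 28.00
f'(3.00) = 20.00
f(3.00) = -32.00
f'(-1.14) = -19.66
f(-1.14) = 2.78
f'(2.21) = 4.49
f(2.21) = -41.43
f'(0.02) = -18.92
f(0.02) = -20.38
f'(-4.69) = 28.23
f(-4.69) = 9.94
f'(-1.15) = -19.63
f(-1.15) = 2.97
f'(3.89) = 41.96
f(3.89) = -4.78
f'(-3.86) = 10.26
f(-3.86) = 25.63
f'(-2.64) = -8.65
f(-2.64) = 25.70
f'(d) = 3*d^2 + 4*d - 19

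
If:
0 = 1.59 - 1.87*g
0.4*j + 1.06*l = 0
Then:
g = 0.85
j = -2.65*l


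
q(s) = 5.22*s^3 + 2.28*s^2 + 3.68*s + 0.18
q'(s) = 15.66*s^2 + 4.56*s + 3.68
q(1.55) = 30.80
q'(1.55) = 48.37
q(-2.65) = -90.70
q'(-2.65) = 101.57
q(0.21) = 1.10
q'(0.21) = 5.33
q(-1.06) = -7.38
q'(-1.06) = 16.44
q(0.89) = 8.94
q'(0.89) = 20.14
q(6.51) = 1560.93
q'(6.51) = 697.04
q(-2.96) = -126.11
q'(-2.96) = 127.39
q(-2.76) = -102.36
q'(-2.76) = 110.39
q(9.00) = 4023.36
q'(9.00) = 1313.18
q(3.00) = 172.68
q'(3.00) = 158.30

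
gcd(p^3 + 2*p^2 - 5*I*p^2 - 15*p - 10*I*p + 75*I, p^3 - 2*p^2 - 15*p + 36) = p - 3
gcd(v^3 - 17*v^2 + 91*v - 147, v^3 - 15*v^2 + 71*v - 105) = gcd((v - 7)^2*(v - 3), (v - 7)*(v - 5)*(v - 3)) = v^2 - 10*v + 21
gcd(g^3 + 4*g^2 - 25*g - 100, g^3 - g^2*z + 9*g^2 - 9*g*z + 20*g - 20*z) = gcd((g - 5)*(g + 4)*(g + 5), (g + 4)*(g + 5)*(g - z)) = g^2 + 9*g + 20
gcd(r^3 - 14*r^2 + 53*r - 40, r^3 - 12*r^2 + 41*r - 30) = r^2 - 6*r + 5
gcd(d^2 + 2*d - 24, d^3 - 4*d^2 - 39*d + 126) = d + 6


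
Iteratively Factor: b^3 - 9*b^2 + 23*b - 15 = (b - 5)*(b^2 - 4*b + 3) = (b - 5)*(b - 1)*(b - 3)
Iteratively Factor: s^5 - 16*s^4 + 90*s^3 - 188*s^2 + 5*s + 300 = (s - 5)*(s^4 - 11*s^3 + 35*s^2 - 13*s - 60) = (s - 5)^2*(s^3 - 6*s^2 + 5*s + 12) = (s - 5)^2*(s - 3)*(s^2 - 3*s - 4) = (s - 5)^2*(s - 4)*(s - 3)*(s + 1)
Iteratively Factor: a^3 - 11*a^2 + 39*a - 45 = (a - 3)*(a^2 - 8*a + 15) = (a - 3)^2*(a - 5)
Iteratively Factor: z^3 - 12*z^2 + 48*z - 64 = (z - 4)*(z^2 - 8*z + 16) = (z - 4)^2*(z - 4)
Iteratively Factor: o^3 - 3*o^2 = (o)*(o^2 - 3*o) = o*(o - 3)*(o)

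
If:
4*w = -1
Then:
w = -1/4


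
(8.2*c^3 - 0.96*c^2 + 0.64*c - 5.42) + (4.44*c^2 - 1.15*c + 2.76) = 8.2*c^3 + 3.48*c^2 - 0.51*c - 2.66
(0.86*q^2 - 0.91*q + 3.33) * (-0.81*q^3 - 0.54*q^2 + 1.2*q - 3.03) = -0.6966*q^5 + 0.2727*q^4 - 1.1739*q^3 - 5.496*q^2 + 6.7533*q - 10.0899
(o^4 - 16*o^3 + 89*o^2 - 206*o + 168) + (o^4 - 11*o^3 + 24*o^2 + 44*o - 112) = 2*o^4 - 27*o^3 + 113*o^2 - 162*o + 56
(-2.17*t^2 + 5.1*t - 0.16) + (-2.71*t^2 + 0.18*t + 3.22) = -4.88*t^2 + 5.28*t + 3.06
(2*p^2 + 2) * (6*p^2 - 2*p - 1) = 12*p^4 - 4*p^3 + 10*p^2 - 4*p - 2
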